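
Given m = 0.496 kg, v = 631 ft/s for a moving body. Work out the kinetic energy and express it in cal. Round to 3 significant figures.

Directly: KE = ½mv².
m = 0.496 kg; v = 631 ft/s = 192.3 m/s.
KE = 9174 J
9174 J × (1 cal / 4.184 J) = 2193 cal

2190 cal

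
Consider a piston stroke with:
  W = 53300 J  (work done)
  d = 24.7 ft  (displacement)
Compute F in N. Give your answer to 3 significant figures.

7080 N

Solving W = F·d for F: F = W/d.
W = 53300 J; d = 24.7 ft = 7.529 m.
F = 7080 N  (the unit combination reduces to kg·m/s² = N)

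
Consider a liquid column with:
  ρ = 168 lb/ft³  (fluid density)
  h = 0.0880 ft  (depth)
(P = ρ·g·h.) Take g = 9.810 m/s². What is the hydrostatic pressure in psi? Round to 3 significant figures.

0.103 psi

P is given directly by: P = ρgh.
ρ = 168 lb/ft³ = 2691 kg/m³; h = 0.0880 ft = 0.02682 m; g = 9.810 m/s².
P = 708.1 Pa  (the unit combination reduces to kg/(m·s²) = Pa)
708.1 Pa × (1 psi / 6895 Pa) = 0.1027 psi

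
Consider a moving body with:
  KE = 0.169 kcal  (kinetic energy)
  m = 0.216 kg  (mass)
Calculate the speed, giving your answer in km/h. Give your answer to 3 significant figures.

291 km/h

Solving KE = ½mv² for v: v = √(2·KE/m).
KE = 0.169 kcal = 707.1 J; m = 0.216 kg.
v = 80.91 m/s
80.91 m/s × (1 km/h / 0.2778 m/s) = 291.3 km/h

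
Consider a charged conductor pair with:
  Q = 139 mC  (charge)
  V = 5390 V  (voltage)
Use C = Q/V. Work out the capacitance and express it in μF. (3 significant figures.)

C is given directly by: C = Q/V.
Q = 139 mC = 0.1390 C; V = 5390 V.
C = 2.579×10^-5 F
2.579×10^-5 F × (1 μF / 1.000×10^-6 F) = 25.79 μF

25.8 μF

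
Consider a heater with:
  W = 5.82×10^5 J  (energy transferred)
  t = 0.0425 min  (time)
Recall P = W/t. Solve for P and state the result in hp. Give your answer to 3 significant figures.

Directly: P = W/t.
W = 5.82×10^5 J; t = 0.0425 min = 2.550 s.
P = 2.282×10^5 W
2.282×10^5 W × (1 hp / 745.7 W) = 306.1 hp

306 hp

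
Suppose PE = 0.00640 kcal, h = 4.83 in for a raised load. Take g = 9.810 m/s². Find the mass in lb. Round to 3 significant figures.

Rearranging PE = m·g·h for m: m = PE/(g·h).
PE = 0.00640 kcal = 26.78 J; h = 4.83 in = 0.1227 m; g = 9.810 m/s².
m = 22.25 kg
22.25 kg × (1 lb / 0.4536 kg) = 49.05 lb

49.1 lb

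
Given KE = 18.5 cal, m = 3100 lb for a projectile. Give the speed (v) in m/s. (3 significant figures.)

Solving KE = ½mv² for v: v = √(2·KE/m).
KE = 18.5 cal = 77.40 J; m = 3100 lb = 1406 kg.
v = 0.3318 m/s

0.332 m/s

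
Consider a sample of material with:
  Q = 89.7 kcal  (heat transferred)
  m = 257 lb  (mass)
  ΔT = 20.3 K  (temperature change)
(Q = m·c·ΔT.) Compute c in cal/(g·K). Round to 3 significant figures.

0.0379 cal/(g·K)

Rearranging Q = m·c·ΔT for c: c = Q/(m·ΔT).
Q = 89.7 kcal = 3.753×10^5 J; m = 257 lb = 116.6 kg; ΔT = 20.3 K.
c = 158.6 J/(kg·K)
158.6 J/(kg·K) × (1 cal/(g·K) / 4184 J/(kg·K)) = 0.03791 cal/(g·K)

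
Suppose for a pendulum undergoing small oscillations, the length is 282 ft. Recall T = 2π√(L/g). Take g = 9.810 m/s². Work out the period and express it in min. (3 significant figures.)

T is given directly by: T = 2π√(L/g).
L = 282 ft = 85.95 m; g = 9.810 m/s².
T = 18.60 s
18.60 s × (1 min / 60.00 s) = 0.3100 min

0.310 min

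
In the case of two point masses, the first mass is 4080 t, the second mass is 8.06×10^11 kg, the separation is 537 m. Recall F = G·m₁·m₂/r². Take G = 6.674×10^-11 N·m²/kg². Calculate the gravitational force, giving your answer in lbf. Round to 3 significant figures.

From Newton's law of gravitation: F = Gm₁m₂/r².
m₁ = 4080 t = 4.080×10^6 kg; m₂ = 8.06×10^11 kg; r = 537 m; G = 6.674×10^-11 N·m²/kg².
F = 761.1 N
761.1 N × (1 lbf / 4.448 N) = 171.1 lbf

171 lbf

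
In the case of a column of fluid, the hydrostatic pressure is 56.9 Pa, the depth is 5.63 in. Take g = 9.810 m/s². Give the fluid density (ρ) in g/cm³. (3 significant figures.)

Rearranging: ρ = P/(g·h).
P = 56.9 Pa; h = 5.63 in = 0.1430 m; g = 9.810 m/s².
ρ = 40.56 kg/m³
40.56 kg/m³ × (1 g/cm³ / 1000 kg/m³) = 0.04056 g/cm³

0.0406 g/cm³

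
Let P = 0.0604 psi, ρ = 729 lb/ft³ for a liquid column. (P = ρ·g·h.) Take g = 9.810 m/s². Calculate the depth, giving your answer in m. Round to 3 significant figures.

Solving P = ρ·g·h for h: h = P/(ρ·g).
P = 0.0604 psi = 416.4 Pa; ρ = 729 lb/ft³ = 11677 kg/m³; g = 9.810 m/s².
h = 0.003635 m

0.00364 m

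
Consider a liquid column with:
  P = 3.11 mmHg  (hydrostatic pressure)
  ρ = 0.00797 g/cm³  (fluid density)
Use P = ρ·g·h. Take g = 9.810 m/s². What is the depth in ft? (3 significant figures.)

17.4 ft

Solving P = ρ·g·h for h: h = P/(ρ·g).
P = 3.11 mmHg = 414.6 Pa; ρ = 0.00797 g/cm³ = 7.970 kg/m³; g = 9.810 m/s².
h = 5.303 m
5.303 m × (1 ft / 0.3048 m) = 17.40 ft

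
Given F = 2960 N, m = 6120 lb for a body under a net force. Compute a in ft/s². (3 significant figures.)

From Newton's second law: a = F/m.
F = 2960 N; m = 6120 lb = 2776 kg.
a = 1.066 m/s²
1.066 m/s² × (1 ft/s² / 0.3048 m/s²) = 3.498 ft/s²

3.50 ft/s²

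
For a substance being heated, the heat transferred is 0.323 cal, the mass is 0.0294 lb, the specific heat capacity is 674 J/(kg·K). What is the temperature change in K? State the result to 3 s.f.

0.150 K

Solving Q = m·c·ΔT for ΔT: ΔT = Q/(m·c).
Q = 0.323 cal = 1.351 J; m = 0.0294 lb = 0.01334 kg; c = 674 J/(kg·K).
ΔT = 0.1504 K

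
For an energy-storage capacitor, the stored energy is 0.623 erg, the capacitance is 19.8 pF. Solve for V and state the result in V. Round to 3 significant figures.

79.3 V

Rearranging E = ½C·V² for V: V = √(2E/C).
E = 0.623 erg = 6.230×10^-8 J; C = 19.8 pF = 1.980×10^-11 F.
V = 79.33 V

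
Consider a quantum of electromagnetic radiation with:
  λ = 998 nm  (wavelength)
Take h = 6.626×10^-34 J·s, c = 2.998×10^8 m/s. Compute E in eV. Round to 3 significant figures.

1.24 eV

E is given directly by: E = hc/λ.
λ = 998 nm = 9.980×10^-7 m; h = 6.626×10^-34 J·s; c = 2.998×10^8 m/s.
E = 1.990×10^-19 J  (the unit combination reduces to kg·m²/s² = J)
1.990×10^-19 J × (1 eV / 1.602×10^-19 J) = 1.242 eV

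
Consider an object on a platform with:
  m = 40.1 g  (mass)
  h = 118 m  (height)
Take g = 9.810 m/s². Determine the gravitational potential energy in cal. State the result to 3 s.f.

11.1 cal

Directly: PE = mgh.
m = 40.1 g = 0.04010 kg; h = 118 m; g = 9.810 m/s².
PE = 46.42 J
46.42 J × (1 cal / 4.184 J) = 11.09 cal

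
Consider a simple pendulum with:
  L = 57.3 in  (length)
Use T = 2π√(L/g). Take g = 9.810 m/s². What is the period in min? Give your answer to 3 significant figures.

0.0403 min

T is given directly by: T = 2π√(L/g).
L = 57.3 in = 1.455 m; g = 9.810 m/s².
T = 2.420 s
2.420 s × (1 min / 60.00 s) = 0.04034 min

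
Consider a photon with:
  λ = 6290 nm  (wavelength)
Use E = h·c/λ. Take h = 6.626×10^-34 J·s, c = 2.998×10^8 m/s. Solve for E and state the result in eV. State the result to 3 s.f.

0.197 eV

Directly: E = hc/λ.
λ = 6290 nm = 6.290×10^-6 m; h = 6.626×10^-34 J·s; c = 2.998×10^8 m/s.
E = 3.158×10^-20 J  (the unit combination reduces to kg·m²/s² = J)
3.158×10^-20 J × (1 eV / 1.602×10^-19 J) = 0.1971 eV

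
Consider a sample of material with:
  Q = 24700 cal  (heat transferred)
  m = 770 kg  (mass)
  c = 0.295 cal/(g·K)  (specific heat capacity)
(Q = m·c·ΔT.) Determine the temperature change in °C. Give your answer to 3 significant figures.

Solving Q = m·c·ΔT for ΔT: ΔT = Q/(m·c).
Q = 24700 cal = 1.033×10^5 J; m = 770 kg; c = 0.295 cal/(g·K) = 1234 J/(kg·K).
ΔT = 0.1087 K
Since 1 °C = 1 K, 0.1087 °C.

0.109 °C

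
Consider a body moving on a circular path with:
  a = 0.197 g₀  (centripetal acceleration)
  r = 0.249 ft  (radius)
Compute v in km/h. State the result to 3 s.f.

1.38 km/h

Rearranging a = v²/r for v: v = √(a·r).
a = 0.197 g₀ = 1.932 m/s²; r = 0.249 ft = 0.07590 m.
v = 0.3829 m/s
0.3829 m/s × (1 km/h / 0.2778 m/s) = 1.378 km/h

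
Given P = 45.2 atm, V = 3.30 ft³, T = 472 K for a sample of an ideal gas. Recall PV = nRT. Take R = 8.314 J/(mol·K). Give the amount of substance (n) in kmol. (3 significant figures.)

Solving PV = nRT for n: n = PV/(RT).
P = 45.2 atm = 4.580×10^6 Pa; V = 3.30 ft³ = 0.09345 m³; T = 472 K; R = 8.314 J/(mol·K).
n = 109.1 mol
109.1 mol × (1 kmol / 1000 mol) = 0.1091 kmol

0.109 kmol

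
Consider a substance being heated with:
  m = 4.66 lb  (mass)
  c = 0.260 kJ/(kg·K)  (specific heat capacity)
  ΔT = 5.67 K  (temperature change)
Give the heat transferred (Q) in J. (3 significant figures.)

Q is given directly by: Q = mcΔT.
m = 4.66 lb = 2.114 kg; c = 0.260 kJ/(kg·K) = 260.0 J/(kg·K); ΔT = 5.67 K.
Q = 3116 J

3120 J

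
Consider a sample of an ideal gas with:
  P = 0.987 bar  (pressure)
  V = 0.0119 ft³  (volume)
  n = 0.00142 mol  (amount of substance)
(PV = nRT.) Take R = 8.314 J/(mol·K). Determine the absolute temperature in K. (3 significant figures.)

2820 K

Solving PV = nRT for T: T = PV/(nR).
P = 0.987 bar = 98700 Pa; V = 0.0119 ft³ = 3.370×10^-4 m³; n = 0.00142 mol; R = 8.314 J/(mol·K).
T = 2817 K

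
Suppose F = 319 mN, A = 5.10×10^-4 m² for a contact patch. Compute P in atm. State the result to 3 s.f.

Directly: P = F/A.
F = 319 mN = 0.3190 N; A = 5.10×10^-4 m².
P = 625.5 Pa
625.5 Pa × (1 atm / 1.013×10^5 Pa) = 0.006173 atm

0.00617 atm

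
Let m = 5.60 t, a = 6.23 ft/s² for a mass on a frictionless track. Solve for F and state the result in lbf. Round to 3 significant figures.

2390 lbf

From Newton's second law: F = m·a.
m = 5.60 t = 5600 kg; a = 6.23 ft/s² = 1.899 m/s².
F = 10634 N
10634 N × (1 lbf / 4.448 N) = 2391 lbf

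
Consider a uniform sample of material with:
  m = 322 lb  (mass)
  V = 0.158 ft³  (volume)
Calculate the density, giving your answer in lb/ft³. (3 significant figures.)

2040 lb/ft³

Directly: ρ = m/V.
m = 322 lb = 146.1 kg; V = 0.158 ft³ = 0.004474 m³.
ρ = 32645 kg/m³
32645 kg/m³ × (1 lb/ft³ / 16.02 kg/m³) = 2038 lb/ft³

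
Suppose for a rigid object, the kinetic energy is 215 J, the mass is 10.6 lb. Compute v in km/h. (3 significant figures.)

Rearranging: v = √(2·KE/m).
KE = 215 J; m = 10.6 lb = 4.808 kg.
v = 9.457 m/s
9.457 m/s × (1 km/h / 0.2778 m/s) = 34.04 km/h

34.0 km/h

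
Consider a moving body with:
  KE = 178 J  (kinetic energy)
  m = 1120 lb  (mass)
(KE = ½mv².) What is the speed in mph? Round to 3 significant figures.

1.87 mph

Rearranging KE = ½mv² for v: v = √(2·KE/m).
KE = 178 J; m = 1120 lb = 508.0 kg.
v = 0.8371 m/s
0.8371 m/s × (1 mph / 0.4470 m/s) = 1.873 mph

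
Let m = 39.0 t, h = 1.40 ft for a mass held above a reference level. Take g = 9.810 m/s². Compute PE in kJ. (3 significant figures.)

Directly: PE = mgh.
m = 39.0 t = 39000 kg; h = 1.40 ft = 0.4267 m; g = 9.810 m/s².
PE = 1.633×10^5 J
1.633×10^5 J × (1 kJ / 1000 J) = 163.3 kJ

163 kJ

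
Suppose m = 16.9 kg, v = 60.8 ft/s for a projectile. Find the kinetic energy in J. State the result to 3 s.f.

2900 J

KE is given directly by: KE = ½mv².
m = 16.9 kg; v = 60.8 ft/s = 18.53 m/s.
KE = 2902 J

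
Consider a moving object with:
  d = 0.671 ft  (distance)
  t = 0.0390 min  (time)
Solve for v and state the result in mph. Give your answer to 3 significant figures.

0.196 mph

v is given directly by: v = d/t.
d = 0.671 ft = 0.2045 m; t = 0.0390 min = 2.340 s.
v = 0.08740 m/s
0.08740 m/s × (1 mph / 0.4470 m/s) = 0.1955 mph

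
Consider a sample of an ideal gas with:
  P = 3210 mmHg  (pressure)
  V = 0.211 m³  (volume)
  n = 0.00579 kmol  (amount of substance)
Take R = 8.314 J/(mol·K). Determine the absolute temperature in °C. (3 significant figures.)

From the ideal-gas law: T = PV/(nR).
P = 3210 mmHg = 4.280×10^5 Pa; V = 0.211 m³; n = 0.00579 kmol = 5.790 mol; R = 8.314 J/(mol·K).
T = 1876 K
1876 K − 273.15 = 1603 °C

1600 °C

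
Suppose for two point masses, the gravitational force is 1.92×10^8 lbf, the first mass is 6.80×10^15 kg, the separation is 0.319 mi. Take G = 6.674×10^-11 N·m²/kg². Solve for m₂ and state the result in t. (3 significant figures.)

4.96×10^5 t

From Newton's law of gravitation: m₂ = F·r²/(G·m₁).
F = 1.92×10^8 lbf = 8.541×10^8 N; m₁ = 6.80×10^15 kg; r = 0.319 mi = 513.4 m; G = 6.674×10^-11 N·m²/kg².
m₂ = 4.960×10^8 kg
4.960×10^8 kg × (1 t / 1000 kg) = 4.960×10^5 t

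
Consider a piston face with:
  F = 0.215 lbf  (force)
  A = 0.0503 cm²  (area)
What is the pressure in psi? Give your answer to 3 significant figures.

Directly: P = F/A.
F = 0.215 lbf = 0.9564 N; A = 0.0503 cm² = 5.030×10^-6 m².
P = 1.901×10^5 Pa
1.901×10^5 Pa × (1 psi / 6895 Pa) = 27.58 psi

27.6 psi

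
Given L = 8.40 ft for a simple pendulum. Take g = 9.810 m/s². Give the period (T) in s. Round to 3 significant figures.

3.21 s

Directly: T = 2π√(L/g).
L = 8.40 ft = 2.560 m; g = 9.810 m/s².
T = 3.210 s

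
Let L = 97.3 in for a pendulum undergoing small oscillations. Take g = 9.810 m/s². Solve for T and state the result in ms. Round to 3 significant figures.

T is given directly by: T = 2π√(L/g).
L = 97.3 in = 2.471 m; g = 9.810 m/s².
T = 3.154 s
3.154 s × (1 ms / 0.001000 s) = 3154 ms

3150 ms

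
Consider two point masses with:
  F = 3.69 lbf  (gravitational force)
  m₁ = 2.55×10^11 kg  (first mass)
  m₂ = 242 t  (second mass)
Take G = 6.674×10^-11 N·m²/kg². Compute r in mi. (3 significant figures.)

0.311 mi

Solving F = G·m₁·m₂/r² for r: r = √(G·m₁m₂/F).
F = 3.69 lbf = 16.41 N; m₁ = 2.55×10^11 kg; m₂ = 242 t = 2.420×10^5 kg; G = 6.674×10^-11 N·m²/kg².
r = 500.9 m
500.9 m × (1 mi / 1609 m) = 0.3113 mi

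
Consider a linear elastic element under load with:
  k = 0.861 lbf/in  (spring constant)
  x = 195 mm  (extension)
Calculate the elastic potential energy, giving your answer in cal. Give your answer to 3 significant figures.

Directly: U = ½kx².
k = 0.861 lbf/in = 150.8 N/m; x = 195 mm = 0.1950 m.
U = 2.867 J
2.867 J × (1 cal / 4.184 J) = 0.6852 cal

0.685 cal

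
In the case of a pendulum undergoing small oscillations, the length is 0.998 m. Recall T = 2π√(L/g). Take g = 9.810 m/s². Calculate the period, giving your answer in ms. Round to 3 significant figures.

2000 ms

Directly: T = 2π√(L/g).
L = 0.998 m; g = 9.810 m/s².
T = 2.004 s
2.004 s × (1 ms / 0.001000 s) = 2004 ms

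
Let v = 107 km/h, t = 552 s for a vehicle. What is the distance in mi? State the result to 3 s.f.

Rearranging: d = v·t.
v = 107 km/h = 29.72 m/s; t = 552 s.
d = 16407 m
16407 m × (1 mi / 1609 m) = 10.19 mi

10.2 mi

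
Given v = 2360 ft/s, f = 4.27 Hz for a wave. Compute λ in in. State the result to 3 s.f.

6630 in

Solving v = f·λ for λ: λ = v/f.
v = 2360 ft/s = 719.3 m/s; f = 4.27 Hz.
λ = 168.5 m
168.5 m × (1 in / 0.02540 m) = 6632 in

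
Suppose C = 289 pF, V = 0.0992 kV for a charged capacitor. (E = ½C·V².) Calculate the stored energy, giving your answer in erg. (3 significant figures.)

Directly: E = ½CV².
C = 289 pF = 2.890×10^-10 F; V = 0.0992 kV = 99.20 V.
E = 1.422×10^-6 J  (the unit combination reduces to kg·m²/s² = J)
1.422×10^-6 J × (1 erg / 1.000×10^-7 J) = 14.22 erg

14.2 erg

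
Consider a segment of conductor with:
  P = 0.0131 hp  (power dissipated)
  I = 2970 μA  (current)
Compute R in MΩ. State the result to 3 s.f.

Solving P = I²R for R: R = P/I².
P = 0.0131 hp = 9.769 W; I = 2970 μA = 0.002970 A.
R = 1.107×10^6 Ω
1.107×10^6 Ω × (1 MΩ / 1.000×10^6 Ω) = 1.107 MΩ

1.11 MΩ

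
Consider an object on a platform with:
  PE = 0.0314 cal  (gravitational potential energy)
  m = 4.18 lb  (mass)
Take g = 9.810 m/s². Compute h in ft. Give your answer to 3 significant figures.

Rearranging PE = m·g·h for h: h = PE/(m·g).
PE = 0.0314 cal = 0.1314 J; m = 4.18 lb = 1.896 kg; g = 9.810 m/s².
h = 0.007063 m
0.007063 m × (1 ft / 0.3048 m) = 0.02317 ft

0.0232 ft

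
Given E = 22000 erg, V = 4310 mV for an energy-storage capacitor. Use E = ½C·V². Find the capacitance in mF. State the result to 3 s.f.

Solving E = ½C·V² for C: C = 2E/V².
E = 22000 erg = 0.002200 J; V = 4310 mV = 4.310 V.
C = 2.369×10^-4 F
2.369×10^-4 F × (1 mF / 0.001000 F) = 0.2369 mF

0.237 mF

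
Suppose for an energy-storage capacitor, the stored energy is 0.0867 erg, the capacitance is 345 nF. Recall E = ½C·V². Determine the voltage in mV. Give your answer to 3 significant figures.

Rearranging E = ½C·V² for V: V = √(2E/C).
E = 0.0867 erg = 8.670×10^-9 J; C = 345 nF = 3.450×10^-7 F.
V = 0.2242 V  (the unit combination reduces to kg·m²/(A·s³) = V)
0.2242 V × (1 mV / 0.001000 V) = 224.2 mV

224 mV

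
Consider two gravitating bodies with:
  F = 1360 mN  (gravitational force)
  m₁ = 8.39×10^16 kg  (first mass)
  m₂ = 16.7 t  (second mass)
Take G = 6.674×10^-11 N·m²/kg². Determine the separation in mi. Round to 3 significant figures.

163 mi

Solving F = G·m₁·m₂/r² for r: r = √(G·m₁m₂/F).
F = 1360 mN = 1.360 N; m₁ = 8.39×10^16 kg; m₂ = 16.7 t = 16700 kg; G = 6.674×10^-11 N·m²/kg².
r = 2.622×10^5 m
2.622×10^5 m × (1 mi / 1609 m) = 162.9 mi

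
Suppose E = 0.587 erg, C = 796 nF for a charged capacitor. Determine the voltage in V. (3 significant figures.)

Rearranging E = ½C·V² for V: V = √(2E/C).
E = 0.587 erg = 5.870×10^-8 J; C = 796 nF = 7.960×10^-7 F.
V = 0.3840 V

0.384 V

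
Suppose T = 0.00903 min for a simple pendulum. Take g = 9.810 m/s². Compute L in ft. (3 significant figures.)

Rearranging: L = g·(T/2π)².
T = 0.00903 min = 0.5418 s; g = 9.810 m/s².
L = 0.07294 m
0.07294 m × (1 ft / 0.3048 m) = 0.2393 ft

0.239 ft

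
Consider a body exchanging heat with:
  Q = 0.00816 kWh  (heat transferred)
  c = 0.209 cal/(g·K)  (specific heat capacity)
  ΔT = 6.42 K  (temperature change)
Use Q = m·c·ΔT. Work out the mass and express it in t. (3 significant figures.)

0.00523 t

Rearranging Q = m·c·ΔT for m: m = Q/(c·ΔT).
Q = 0.00816 kWh = 29376 J; c = 0.209 cal/(g·K) = 874.5 J/(kg·K); ΔT = 6.42 K.
m = 5.233 kg
5.233 kg × (1 t / 1000 kg) = 0.005233 t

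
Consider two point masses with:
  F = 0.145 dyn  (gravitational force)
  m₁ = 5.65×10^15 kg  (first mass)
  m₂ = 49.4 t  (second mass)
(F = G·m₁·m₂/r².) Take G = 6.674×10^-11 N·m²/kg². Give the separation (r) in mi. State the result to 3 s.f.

70400 mi

Solving F = G·m₁·m₂/r² for r: r = √(G·m₁m₂/F).
F = 0.145 dyn = 1.450×10^-6 N; m₁ = 5.65×10^15 kg; m₂ = 49.4 t = 49400 kg; G = 6.674×10^-11 N·m²/kg².
r = 1.133×10^8 m
1.133×10^8 m × (1 mi / 1609 m) = 70428 mi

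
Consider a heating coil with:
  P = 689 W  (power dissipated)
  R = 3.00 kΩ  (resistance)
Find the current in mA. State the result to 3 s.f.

Solving P = I²R for I: I = √(P/R).
P = 689 W; R = 3.00 kΩ = 3000 Ω.
I = 0.4792 A
0.4792 A × (1 mA / 0.001000 A) = 479.2 mA

479 mA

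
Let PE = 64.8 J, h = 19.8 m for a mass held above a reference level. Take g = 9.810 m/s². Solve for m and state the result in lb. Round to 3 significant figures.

0.735 lb

Solving PE = m·g·h for m: m = PE/(g·h).
PE = 64.8 J; h = 19.8 m; g = 9.810 m/s².
m = 0.3336 kg
0.3336 kg × (1 lb / 0.4536 kg) = 0.7355 lb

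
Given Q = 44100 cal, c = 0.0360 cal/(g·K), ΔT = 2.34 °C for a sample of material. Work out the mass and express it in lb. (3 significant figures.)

1150 lb

Rearranging Q = m·c·ΔT for m: m = Q/(c·ΔT).
Q = 44100 cal = 1.845×10^5 J; c = 0.0360 cal/(g·K) = 150.6 J/(kg·K); ΔT = 2.34 °C = 2.340 K.
m = 523.5 kg
523.5 kg × (1 lb / 0.4536 kg) = 1154 lb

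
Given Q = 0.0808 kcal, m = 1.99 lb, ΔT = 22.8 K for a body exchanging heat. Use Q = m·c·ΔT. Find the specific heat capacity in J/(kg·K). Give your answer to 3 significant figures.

16.4 J/(kg·K)

Rearranging: c = Q/(m·ΔT).
Q = 0.0808 kcal = 338.1 J; m = 1.99 lb = 0.9026 kg; ΔT = 22.8 K.
c = 16.43 J/(kg·K)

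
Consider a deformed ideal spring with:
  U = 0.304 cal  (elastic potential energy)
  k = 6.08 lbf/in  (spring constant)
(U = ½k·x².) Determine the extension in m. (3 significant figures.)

Rearranging U = ½k·x² for x: x = √(2U/k).
U = 0.304 cal = 1.272 J; k = 6.08 lbf/in = 1065 N/m.
x = 0.04888 m

0.0489 m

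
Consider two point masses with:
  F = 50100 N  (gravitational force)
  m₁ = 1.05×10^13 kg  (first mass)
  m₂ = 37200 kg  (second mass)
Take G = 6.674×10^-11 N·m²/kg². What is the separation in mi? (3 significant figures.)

From Newton's law of gravitation: r = √(G·m₁m₂/F).
F = 50100 N; m₁ = 1.05×10^13 kg; m₂ = 37200 kg; G = 6.674×10^-11 N·m²/kg².
r = 22.81 m
22.81 m × (1 mi / 1609 m) = 0.01417 mi

0.0142 mi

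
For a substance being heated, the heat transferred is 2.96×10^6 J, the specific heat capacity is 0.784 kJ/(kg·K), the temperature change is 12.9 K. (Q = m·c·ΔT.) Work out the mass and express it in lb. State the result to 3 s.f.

645 lb

Solving Q = m·c·ΔT for m: m = Q/(c·ΔT).
Q = 2.96×10^6 J; c = 0.784 kJ/(kg·K) = 784.0 J/(kg·K); ΔT = 12.9 K.
m = 292.7 kg
292.7 kg × (1 lb / 0.4536 kg) = 645.2 lb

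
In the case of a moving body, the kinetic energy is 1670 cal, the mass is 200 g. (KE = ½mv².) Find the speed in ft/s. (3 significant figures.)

Rearranging KE = ½mv² for v: v = √(2·KE/m).
KE = 1670 cal = 6987 J; m = 200 g = 0.2000 kg.
v = 264.3 m/s
264.3 m/s × (1 ft/s / 0.3048 m/s) = 867.2 ft/s

867 ft/s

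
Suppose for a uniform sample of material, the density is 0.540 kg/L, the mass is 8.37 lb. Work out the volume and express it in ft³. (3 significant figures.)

Rearranging: V = m/ρ.
ρ = 0.540 kg/L = 540.0 kg/m³; m = 8.37 lb = 3.797 kg.
V = 0.007031 m³
0.007031 m³ × (1 ft³ / 0.02832 m³) = 0.2483 ft³

0.248 ft³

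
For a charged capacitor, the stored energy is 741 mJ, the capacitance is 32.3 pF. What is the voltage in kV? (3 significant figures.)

214 kV

Solving E = ½C·V² for V: V = √(2E/C).
E = 741 mJ = 0.7410 J; C = 32.3 pF = 3.230×10^-11 F.
V = 2.142×10^5 V
2.142×10^5 V × (1 kV / 1000 V) = 214.2 kV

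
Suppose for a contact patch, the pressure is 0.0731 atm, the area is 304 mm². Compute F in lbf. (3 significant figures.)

Solving P = F/A for F: F = P·A.
P = 0.0731 atm = 7407 Pa; A = 304 mm² = 3.040×10^-4 m².
F = 2.252 N  (the unit combination reduces to kg·m/s² = N)
2.252 N × (1 lbf / 4.448 N) = 0.5062 lbf

0.506 lbf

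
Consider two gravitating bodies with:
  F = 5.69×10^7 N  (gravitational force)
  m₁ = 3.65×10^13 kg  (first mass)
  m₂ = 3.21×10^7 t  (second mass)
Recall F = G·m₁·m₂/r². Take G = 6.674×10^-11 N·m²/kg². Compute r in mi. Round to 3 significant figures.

0.728 mi

From Newton's law of gravitation: r = √(G·m₁m₂/F).
F = 5.69×10^7 N; m₁ = 3.65×10^13 kg; m₂ = 3.21×10^7 t = 3.210×10^10 kg; G = 6.674×10^-11 N·m²/kg².
r = 1172 m
1172 m × (1 mi / 1609 m) = 0.7284 mi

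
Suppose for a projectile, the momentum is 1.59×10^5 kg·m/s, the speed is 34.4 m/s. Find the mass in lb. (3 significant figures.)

Rearranging: m = p/v.
p = 1.59×10^5 kg·m/s; v = 34.4 m/s.
m = 4622 kg
4622 kg × (1 lb / 0.4536 kg) = 10190 lb

10200 lb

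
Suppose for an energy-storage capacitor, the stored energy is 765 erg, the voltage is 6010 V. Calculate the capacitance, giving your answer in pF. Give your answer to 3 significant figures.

Rearranging E = ½C·V² for C: C = 2E/V².
E = 765 erg = 7.650×10^-5 J; V = 6010 V.
C = 4.236×10^-12 F
4.236×10^-12 F × (1 pF / 1.000×10^-12 F) = 4.236 pF

4.24 pF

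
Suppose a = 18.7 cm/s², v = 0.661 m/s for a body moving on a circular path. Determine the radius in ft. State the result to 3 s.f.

7.67 ft

Rearranging: r = v²/a.
a = 18.7 cm/s² = 0.1870 m/s²; v = 0.661 m/s.
r = 2.336 m
2.336 m × (1 ft / 0.3048 m) = 7.666 ft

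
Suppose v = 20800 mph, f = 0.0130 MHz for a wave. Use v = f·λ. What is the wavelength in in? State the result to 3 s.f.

Solving v = f·λ for λ: λ = v/f.
v = 20800 mph = 9298 m/s; f = 0.0130 MHz = 13000 Hz.
λ = 0.7153 m
0.7153 m × (1 in / 0.02540 m) = 28.16 in

28.2 in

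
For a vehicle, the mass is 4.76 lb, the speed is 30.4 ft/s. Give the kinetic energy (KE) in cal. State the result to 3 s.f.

KE is given directly by: KE = ½mv².
m = 4.76 lb = 2.159 kg; v = 30.4 ft/s = 9.266 m/s.
KE = 92.69 J
92.69 J × (1 cal / 4.184 J) = 22.15 cal

22.2 cal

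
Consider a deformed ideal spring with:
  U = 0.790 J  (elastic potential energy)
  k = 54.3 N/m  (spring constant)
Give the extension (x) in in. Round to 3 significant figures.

Rearranging U = ½k·x² for x: x = √(2U/k).
U = 0.790 J; k = 54.3 N/m.
x = 0.1706 m
0.1706 m × (1 in / 0.02540 m) = 6.716 in

6.72 in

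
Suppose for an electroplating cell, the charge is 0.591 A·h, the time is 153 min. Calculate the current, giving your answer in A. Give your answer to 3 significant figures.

Rearranging q = I·t for I: I = q/t.
q = 0.591 A·h = 2128 C; t = 153 min = 9180 s.
I = 0.2318 A

0.232 A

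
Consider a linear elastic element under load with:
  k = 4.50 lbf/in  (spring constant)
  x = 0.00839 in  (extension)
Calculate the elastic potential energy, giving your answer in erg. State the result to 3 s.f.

179 erg

U is given directly by: U = ½kx².
k = 4.50 lbf/in = 788.1 N/m; x = 0.00839 in = 2.131×10^-4 m.
U = 1.789×10^-5 J
1.789×10^-5 J × (1 erg / 1.000×10^-7 J) = 178.9 erg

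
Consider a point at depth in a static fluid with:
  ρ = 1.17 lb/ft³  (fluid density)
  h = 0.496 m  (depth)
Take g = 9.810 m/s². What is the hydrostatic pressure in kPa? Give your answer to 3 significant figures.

0.0912 kPa

P is given directly by: P = ρgh.
ρ = 1.17 lb/ft³ = 18.74 kg/m³; h = 0.496 m; g = 9.810 m/s².
P = 91.19 Pa  (the unit combination reduces to kg/(m·s²) = Pa)
91.19 Pa × (1 kPa / 1000 Pa) = 0.09119 kPa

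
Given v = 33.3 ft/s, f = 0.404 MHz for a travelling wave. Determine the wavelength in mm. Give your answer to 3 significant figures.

Rearranging v = f·λ for λ: λ = v/f.
v = 33.3 ft/s = 10.15 m/s; f = 0.404 MHz = 4.040×10^5 Hz.
λ = 2.512×10^-5 m
2.512×10^-5 m × (1 mm / 0.001000 m) = 0.02512 mm

0.0251 mm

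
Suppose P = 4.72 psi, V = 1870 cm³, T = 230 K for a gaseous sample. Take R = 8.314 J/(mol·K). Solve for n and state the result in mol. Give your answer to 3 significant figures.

Rearranging PV = nRT for n: n = PV/(RT).
P = 4.72 psi = 32543 Pa; V = 1870 cm³ = 0.001870 m³; T = 230 K; R = 8.314 J/(mol·K).
n = 0.03182 mol

0.0318 mol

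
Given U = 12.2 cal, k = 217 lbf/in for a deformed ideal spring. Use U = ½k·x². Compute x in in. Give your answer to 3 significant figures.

2.04 in

Solving U = ½k·x² for x: x = √(2U/k).
U = 12.2 cal = 51.04 J; k = 217 lbf/in = 38003 N/m.
x = 0.05183 m
0.05183 m × (1 in / 0.02540 m) = 2.041 in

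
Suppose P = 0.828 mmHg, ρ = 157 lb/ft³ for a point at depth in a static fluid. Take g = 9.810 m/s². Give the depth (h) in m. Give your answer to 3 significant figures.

0.00447 m

Solving P = ρ·g·h for h: h = P/(ρ·g).
P = 0.828 mmHg = 110.4 Pa; ρ = 157 lb/ft³ = 2515 kg/m³; g = 9.810 m/s².
h = 0.004474 m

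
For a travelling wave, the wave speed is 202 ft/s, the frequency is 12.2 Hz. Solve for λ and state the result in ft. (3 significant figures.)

16.6 ft

Rearranging: λ = v/f.
v = 202 ft/s = 61.57 m/s; f = 12.2 Hz.
λ = 5.047 m
5.047 m × (1 ft / 0.3048 m) = 16.56 ft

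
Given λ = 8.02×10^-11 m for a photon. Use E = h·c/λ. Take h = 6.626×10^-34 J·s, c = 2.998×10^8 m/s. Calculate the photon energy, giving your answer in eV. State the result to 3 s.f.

E is given directly by: E = hc/λ.
λ = 8.02×10^-11 m; h = 6.626×10^-34 J·s; c = 2.998×10^8 m/s.
E = 2.477×10^-15 J
2.477×10^-15 J × (1 eV / 1.602×10^-19 J) = 15460 eV

15500 eV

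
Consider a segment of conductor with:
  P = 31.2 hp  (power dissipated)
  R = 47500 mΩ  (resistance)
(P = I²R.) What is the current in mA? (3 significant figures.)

22100 mA

Rearranging P = I²R for I: I = √(P/R).
P = 31.2 hp = 23266 W; R = 47500 mΩ = 47.50 Ω.
I = 22.13 A
22.13 A × (1 mA / 0.001000 A) = 22132 mA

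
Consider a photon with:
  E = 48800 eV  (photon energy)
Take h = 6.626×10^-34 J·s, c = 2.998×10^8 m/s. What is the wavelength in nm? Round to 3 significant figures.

0.0254 nm

Rearranging: λ = hc/E.
E = 48800 eV = 7.819×10^-15 J; h = 6.626×10^-34 J·s; c = 2.998×10^8 m/s.
λ = 2.541×10^-11 m
2.541×10^-11 m × (1 nm / 1.000×10^-9 m) = 0.02541 nm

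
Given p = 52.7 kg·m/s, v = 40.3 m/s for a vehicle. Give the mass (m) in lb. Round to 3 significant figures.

2.88 lb

Rearranging p = m·v for m: m = p/v.
p = 52.7 kg·m/s; v = 40.3 m/s.
m = 1.308 kg
1.308 kg × (1 lb / 0.4536 kg) = 2.883 lb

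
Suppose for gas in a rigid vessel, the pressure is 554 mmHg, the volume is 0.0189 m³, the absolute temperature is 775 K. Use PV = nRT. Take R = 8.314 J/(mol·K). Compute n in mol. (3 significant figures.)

0.217 mol

Rearranging PV = nRT for n: n = PV/(RT).
P = 554 mmHg = 73860 Pa; V = 0.0189 m³; T = 775 K; R = 8.314 J/(mol·K).
n = 0.2167 mol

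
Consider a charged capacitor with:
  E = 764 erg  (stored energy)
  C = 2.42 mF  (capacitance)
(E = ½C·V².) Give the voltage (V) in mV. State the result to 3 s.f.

Rearranging: V = √(2E/C).
E = 764 erg = 7.640×10^-5 J; C = 2.42 mF = 0.002420 F.
V = 0.2513 V
0.2513 V × (1 mV / 0.001000 V) = 251.3 mV

251 mV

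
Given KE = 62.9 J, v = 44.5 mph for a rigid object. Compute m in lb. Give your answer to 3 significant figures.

0.701 lb

Rearranging KE = ½mv² for m: m = 2·KE/v².
KE = 62.9 J; v = 44.5 mph = 19.89 m/s.
m = 0.3179 kg
0.3179 kg × (1 lb / 0.4536 kg) = 0.7008 lb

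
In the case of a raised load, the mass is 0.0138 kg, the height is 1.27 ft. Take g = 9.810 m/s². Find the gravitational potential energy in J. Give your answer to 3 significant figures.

PE is given directly by: PE = mgh.
m = 0.0138 kg; h = 1.27 ft = 0.3871 m; g = 9.810 m/s².
PE = 0.05240 J

0.0524 J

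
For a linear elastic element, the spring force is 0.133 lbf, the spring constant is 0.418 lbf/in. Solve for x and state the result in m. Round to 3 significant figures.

Rearranging F = k·x for x: x = F/k.
F = 0.133 lbf = 0.5916 N; k = 0.418 lbf/in = 73.20 N/m.
x = 0.008082 m

0.00808 m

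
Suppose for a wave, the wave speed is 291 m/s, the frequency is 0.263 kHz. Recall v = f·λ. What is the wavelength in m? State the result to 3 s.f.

1.11 m

Solving v = f·λ for λ: λ = v/f.
v = 291 m/s; f = 0.263 kHz = 263.0 Hz.
λ = 1.106 m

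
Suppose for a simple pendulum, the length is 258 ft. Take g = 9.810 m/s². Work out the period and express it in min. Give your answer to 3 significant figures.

0.296 min

T is given directly by: T = 2π√(L/g).
L = 258 ft = 78.64 m; g = 9.810 m/s².
T = 17.79 s
17.79 s × (1 min / 60.00 s) = 0.2965 min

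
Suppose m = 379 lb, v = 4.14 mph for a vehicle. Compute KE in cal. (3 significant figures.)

KE is given directly by: KE = ½mv².
m = 379 lb = 171.9 kg; v = 4.14 mph = 1.851 m/s.
KE = 294.4 J
294.4 J × (1 cal / 4.184 J) = 70.37 cal

70.4 cal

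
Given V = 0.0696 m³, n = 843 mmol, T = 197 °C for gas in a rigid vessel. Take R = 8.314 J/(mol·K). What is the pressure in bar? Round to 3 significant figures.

0.473 bar

From the ideal-gas law: P = nRT/V.
V = 0.0696 m³; n = 843 mmol = 0.8430 mol; T = 197 °C = 470.1 K; R = 8.314 J/(mol·K).
P = 47344 Pa  (the unit combination reduces to kg/(m·s²) = Pa)
47344 Pa × (1 bar / 1.000×10^5 Pa) = 0.4734 bar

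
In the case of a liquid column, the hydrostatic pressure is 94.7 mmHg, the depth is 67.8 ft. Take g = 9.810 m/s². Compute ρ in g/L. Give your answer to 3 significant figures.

Rearranging: ρ = P/(g·h).
P = 94.7 mmHg = 12626 Pa; h = 67.8 ft = 20.67 m; g = 9.810 m/s².
ρ = 62.28 kg/m³
Since 1 g/L = 1 kg/m³, 62.28 g/L.

62.3 g/L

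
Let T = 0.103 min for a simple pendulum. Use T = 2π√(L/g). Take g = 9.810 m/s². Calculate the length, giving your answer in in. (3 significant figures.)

374 in

Rearranging: L = g·(T/2π)².
T = 0.103 min = 6.180 s; g = 9.810 m/s².
L = 9.490 m
9.490 m × (1 in / 0.02540 m) = 373.6 in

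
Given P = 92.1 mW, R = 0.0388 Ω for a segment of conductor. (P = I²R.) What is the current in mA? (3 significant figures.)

1540 mA

Solving P = I²R for I: I = √(P/R).
P = 92.1 mW = 0.09210 W; R = 0.0388 Ω.
I = 1.541 A
1.541 A × (1 mA / 0.001000 A) = 1541 mA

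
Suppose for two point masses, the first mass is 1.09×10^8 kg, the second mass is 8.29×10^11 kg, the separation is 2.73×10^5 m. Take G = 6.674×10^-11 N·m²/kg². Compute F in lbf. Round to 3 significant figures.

From Newton's law of gravitation: F = Gm₁m₂/r².
m₁ = 1.09×10^8 kg; m₂ = 8.29×10^11 kg; r = 2.73×10^5 m; G = 6.674×10^-11 N·m²/kg².
F = 0.08092 N
0.08092 N × (1 lbf / 4.448 N) = 0.01819 lbf

0.0182 lbf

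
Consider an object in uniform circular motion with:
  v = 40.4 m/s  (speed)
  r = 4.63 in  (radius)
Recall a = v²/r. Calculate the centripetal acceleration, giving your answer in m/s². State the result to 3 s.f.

Directly: a = v²/r.
v = 40.4 m/s; r = 4.63 in = 0.1176 m.
a = 13879 m/s²

13900 m/s²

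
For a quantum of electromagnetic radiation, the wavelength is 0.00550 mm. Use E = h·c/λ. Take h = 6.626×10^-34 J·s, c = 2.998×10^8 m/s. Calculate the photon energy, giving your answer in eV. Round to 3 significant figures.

Directly: E = hc/λ.
λ = 0.00550 mm = 5.500×10^-6 m; h = 6.626×10^-34 J·s; c = 2.998×10^8 m/s.
E = 3.612×10^-20 J
3.612×10^-20 J × (1 eV / 1.602×10^-19 J) = 0.2254 eV

0.225 eV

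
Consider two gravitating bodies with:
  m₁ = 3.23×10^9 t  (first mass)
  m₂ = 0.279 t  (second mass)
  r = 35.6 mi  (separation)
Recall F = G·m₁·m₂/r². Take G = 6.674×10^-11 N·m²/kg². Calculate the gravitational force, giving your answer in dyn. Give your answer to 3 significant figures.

F is given directly by: F = Gm₁m₂/r².
m₁ = 3.23×10^9 t = 3.230×10^12 kg; m₂ = 0.279 t = 279.0 kg; r = 35.6 mi = 57293 m; G = 6.674×10^-11 N·m²/kg².
F = 1.832×10^-5 N
1.832×10^-5 N × (1 dyn / 1.000×10^-5 N) = 1.832 dyn

1.83 dyn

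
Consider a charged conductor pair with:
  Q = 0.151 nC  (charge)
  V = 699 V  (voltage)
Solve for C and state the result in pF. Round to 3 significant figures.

0.216 pF

Directly: C = Q/V.
Q = 0.151 nC = 1.510×10^-10 C; V = 699 V.
C = 2.160×10^-13 F
2.160×10^-13 F × (1 pF / 1.000×10^-12 F) = 0.2160 pF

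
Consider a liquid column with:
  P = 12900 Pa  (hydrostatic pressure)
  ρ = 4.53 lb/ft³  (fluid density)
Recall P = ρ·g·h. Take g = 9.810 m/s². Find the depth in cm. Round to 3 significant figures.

Solving P = ρ·g·h for h: h = P/(ρ·g).
P = 12900 Pa; ρ = 4.53 lb/ft³ = 72.56 kg/m³; g = 9.810 m/s².
h = 18.12 m
18.12 m × (1 cm / 0.01000 m) = 1812 cm

1810 cm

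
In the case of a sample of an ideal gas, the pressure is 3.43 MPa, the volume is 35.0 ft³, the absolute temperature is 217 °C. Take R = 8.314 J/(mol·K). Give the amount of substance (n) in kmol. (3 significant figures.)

0.834 kmol

From the ideal-gas law: n = PV/(RT).
P = 3.43 MPa = 3.430×10^6 Pa; V = 35.0 ft³ = 0.9911 m³; T = 217 °C = 490.1 K; R = 8.314 J/(mol·K).
n = 834.2 mol
834.2 mol × (1 kmol / 1000 mol) = 0.8342 kmol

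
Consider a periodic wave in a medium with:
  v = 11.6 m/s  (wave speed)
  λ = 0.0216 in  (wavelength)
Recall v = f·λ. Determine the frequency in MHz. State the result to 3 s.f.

Rearranging: f = v/λ.
v = 11.6 m/s; λ = 0.0216 in = 5.486×10^-4 m.
f = 21143 Hz
21143 Hz × (1 MHz / 1.000×10^6 Hz) = 0.02114 MHz

0.0211 MHz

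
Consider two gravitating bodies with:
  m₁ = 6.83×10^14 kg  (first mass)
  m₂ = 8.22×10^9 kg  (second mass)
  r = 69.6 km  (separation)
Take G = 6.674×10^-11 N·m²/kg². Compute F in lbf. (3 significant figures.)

17400 lbf

F is given directly by: F = Gm₁m₂/r².
m₁ = 6.83×10^14 kg; m₂ = 8.22×10^9 kg; r = 69.6 km = 69600 m; G = 6.674×10^-11 N·m²/kg².
F = 77350 N
77350 N × (1 lbf / 4.448 N) = 17389 lbf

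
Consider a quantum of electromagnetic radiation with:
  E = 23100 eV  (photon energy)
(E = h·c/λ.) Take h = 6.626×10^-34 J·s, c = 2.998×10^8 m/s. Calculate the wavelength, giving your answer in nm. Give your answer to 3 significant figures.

0.0537 nm

Solving E = h·c/λ for λ: λ = hc/E.
E = 23100 eV = 3.701×10^-15 J; h = 6.626×10^-34 J·s; c = 2.998×10^8 m/s.
λ = 5.367×10^-11 m
5.367×10^-11 m × (1 nm / 1.000×10^-9 m) = 0.05367 nm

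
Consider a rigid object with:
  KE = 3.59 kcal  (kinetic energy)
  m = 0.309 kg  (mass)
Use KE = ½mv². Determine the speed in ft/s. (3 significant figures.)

Rearranging KE = ½mv² for v: v = √(2·KE/m).
KE = 3.59 kcal = 15021 J; m = 0.309 kg.
v = 311.8 m/s
311.8 m/s × (1 ft/s / 0.3048 m/s) = 1023 ft/s

1020 ft/s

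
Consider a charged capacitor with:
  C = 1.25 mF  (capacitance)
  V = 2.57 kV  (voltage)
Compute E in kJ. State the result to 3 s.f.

Directly: E = ½CV².
C = 1.25 mF = 0.001250 F; V = 2.57 kV = 2570 V.
E = 4128 J
4128 J × (1 kJ / 1000 J) = 4.128 kJ

4.13 kJ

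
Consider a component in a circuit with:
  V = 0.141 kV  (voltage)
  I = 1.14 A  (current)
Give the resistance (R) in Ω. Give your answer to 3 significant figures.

124 Ω

Solving V = I·R for R: R = V/I.
V = 0.141 kV = 141.0 V; I = 1.14 A.
R = 123.7 Ω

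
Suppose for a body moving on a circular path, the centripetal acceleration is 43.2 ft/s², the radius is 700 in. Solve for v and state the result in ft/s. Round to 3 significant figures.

Rearranging a = v²/r for v: v = √(a·r).
a = 43.2 ft/s² = 13.17 m/s²; r = 700 in = 17.78 m.
v = 15.30 m/s
15.30 m/s × (1 ft/s / 0.3048 m/s) = 50.20 ft/s

50.2 ft/s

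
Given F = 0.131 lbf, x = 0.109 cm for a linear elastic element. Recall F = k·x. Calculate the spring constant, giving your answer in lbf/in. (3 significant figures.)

Solving F = k·x for k: k = F/x.
F = 0.131 lbf = 0.5827 N; x = 0.109 cm = 0.001090 m.
k = 534.6 N/m
534.6 N/m × (1 lbf/in / 175.1 N/m) = 3.053 lbf/in

3.05 lbf/in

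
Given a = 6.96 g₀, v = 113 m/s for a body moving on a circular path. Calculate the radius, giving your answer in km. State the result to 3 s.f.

Solving a = v²/r for r: r = v²/a.
a = 6.96 g₀ = 68.25 m/s²; v = 113 m/s.
r = 187.1 m
187.1 m × (1 km / 1000 m) = 0.1871 km

0.187 km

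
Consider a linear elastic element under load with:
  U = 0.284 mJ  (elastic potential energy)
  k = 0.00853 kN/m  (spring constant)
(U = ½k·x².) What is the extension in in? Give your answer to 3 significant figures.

Rearranging U = ½k·x² for x: x = √(2U/k).
U = 0.284 mJ = 2.840×10^-4 J; k = 0.00853 kN/m = 8.530 N/m.
x = 0.008160 m
0.008160 m × (1 in / 0.02540 m) = 0.3213 in

0.321 in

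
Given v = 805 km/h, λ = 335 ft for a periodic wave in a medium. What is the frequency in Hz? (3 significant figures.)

Rearranging: f = v/λ.
v = 805 km/h = 223.6 m/s; λ = 335 ft = 102.1 m.
f = 2.190 Hz

2.19 Hz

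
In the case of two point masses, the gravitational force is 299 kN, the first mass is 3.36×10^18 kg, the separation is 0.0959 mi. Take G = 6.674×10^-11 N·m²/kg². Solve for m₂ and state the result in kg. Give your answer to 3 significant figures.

31.8 kg

From Newton's law of gravitation: m₂ = F·r²/(G·m₁).
F = 299 kN = 2.990×10^5 N; m₁ = 3.36×10^18 kg; r = 0.0959 mi = 154.3 m; G = 6.674×10^-11 N·m²/kg².
m₂ = 31.76 kg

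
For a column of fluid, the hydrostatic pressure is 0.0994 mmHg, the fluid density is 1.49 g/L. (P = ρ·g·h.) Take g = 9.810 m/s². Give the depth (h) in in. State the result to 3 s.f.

Rearranging: h = P/(ρ·g).
P = 0.0994 mmHg = 13.25 Pa; ρ = 1.49 g/L = 1.490 kg/m³; g = 9.810 m/s².
h = 0.9066 m
0.9066 m × (1 in / 0.02540 m) = 35.69 in

35.7 in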